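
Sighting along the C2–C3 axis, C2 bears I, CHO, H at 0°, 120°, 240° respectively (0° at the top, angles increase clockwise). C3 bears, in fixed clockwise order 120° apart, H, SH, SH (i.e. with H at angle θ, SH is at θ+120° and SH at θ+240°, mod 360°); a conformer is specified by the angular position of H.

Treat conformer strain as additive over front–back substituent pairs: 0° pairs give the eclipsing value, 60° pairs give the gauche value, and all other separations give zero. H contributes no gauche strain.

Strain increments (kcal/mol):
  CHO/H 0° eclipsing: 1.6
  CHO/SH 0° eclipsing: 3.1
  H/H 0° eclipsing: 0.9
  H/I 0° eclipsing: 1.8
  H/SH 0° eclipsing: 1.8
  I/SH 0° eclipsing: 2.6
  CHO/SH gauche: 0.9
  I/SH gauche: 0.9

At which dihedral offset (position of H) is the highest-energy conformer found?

H at 0° (eclipsed): I–H eclipsed, CHO–SH eclipsed, H–SH eclipsed; 1.8 + 3.1 + 1.8 = 6.7 kcal/mol.
H at 60° (staggered): I–SH gauche, CHO–SH gauche; 0.9 + 0.9 = 1.8 kcal/mol.
H at 120° (eclipsed): I–SH eclipsed, CHO–H eclipsed, H–SH eclipsed; 2.6 + 1.6 + 1.8 = 6.0 kcal/mol.
H at 180° (staggered): I–SH gauche, I–SH gauche, CHO–SH gauche; 0.9 + 0.9 + 0.9 = 2.7 kcal/mol.
H at 240° (eclipsed): I–SH eclipsed, CHO–SH eclipsed, H–H eclipsed; 2.6 + 3.1 + 0.9 = 6.6 kcal/mol.
H at 300° (staggered): I–SH gauche, CHO–SH gauche, CHO–SH gauche; 0.9 + 0.9 + 0.9 = 2.7 kcal/mol.
The maximum (6.7 kcal/mol) occurs with H at 0°.

0°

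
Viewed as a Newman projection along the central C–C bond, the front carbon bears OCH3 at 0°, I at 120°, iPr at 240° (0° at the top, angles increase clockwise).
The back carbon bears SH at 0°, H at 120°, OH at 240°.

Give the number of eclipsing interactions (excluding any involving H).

Non-H eclipsing pairs: OCH3(0°)/SH(0°); iPr(240°)/OH(240°) — 2 interactions.

2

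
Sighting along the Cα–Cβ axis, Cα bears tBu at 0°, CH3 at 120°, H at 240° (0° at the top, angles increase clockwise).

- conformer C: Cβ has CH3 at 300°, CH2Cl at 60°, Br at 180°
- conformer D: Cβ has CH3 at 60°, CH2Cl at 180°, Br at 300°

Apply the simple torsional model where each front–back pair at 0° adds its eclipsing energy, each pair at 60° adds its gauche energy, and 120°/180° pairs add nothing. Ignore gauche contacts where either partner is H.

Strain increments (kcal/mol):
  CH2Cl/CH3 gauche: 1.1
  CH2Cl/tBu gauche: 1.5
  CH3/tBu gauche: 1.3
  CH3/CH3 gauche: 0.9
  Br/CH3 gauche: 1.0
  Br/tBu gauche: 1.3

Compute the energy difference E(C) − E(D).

C is staggered. tBu at 0° is gauche with CH3 at 300° (1.3); tBu at 0° is gauche with CH2Cl at 60° (1.5); CH3 at 120° is gauche with CH2Cl at 60° (1.1); CH3 at 120° is gauche with Br at 180° (1.0). Total 4.9 kcal/mol.
D is staggered. tBu at 0° is gauche with CH3 at 60° (1.3); tBu at 0° is gauche with Br at 300° (1.3); CH3 at 120° is gauche with CH3 at 60° (0.9); CH3 at 120° is gauche with CH2Cl at 180° (1.1). Total 4.6 kcal/mol.
E(C) − E(D) = 4.9 − 4.6 = +0.3 kcal/mol.

+0.3 kcal/mol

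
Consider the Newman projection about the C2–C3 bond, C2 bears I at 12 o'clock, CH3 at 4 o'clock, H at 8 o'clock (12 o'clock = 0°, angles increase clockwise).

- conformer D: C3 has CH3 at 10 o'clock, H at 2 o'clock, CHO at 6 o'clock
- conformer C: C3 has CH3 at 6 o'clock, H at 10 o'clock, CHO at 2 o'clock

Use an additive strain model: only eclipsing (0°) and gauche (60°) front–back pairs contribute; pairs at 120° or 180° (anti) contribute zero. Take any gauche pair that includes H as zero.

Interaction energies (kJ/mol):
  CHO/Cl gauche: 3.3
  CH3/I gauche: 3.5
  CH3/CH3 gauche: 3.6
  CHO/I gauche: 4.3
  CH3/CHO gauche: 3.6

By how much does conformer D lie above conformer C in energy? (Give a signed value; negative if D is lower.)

-4.4 kJ/mol

D is staggered. I at 0° is gauche with CH3 at 300° (3.5); CH3 at 120° is gauche with CHO at 180° (3.6). Total 7.1 kJ/mol.
C is staggered. I at 0° is gauche with CHO at 60° (4.3); CH3 at 120° is gauche with CH3 at 180° (3.6); CH3 at 120° is gauche with CHO at 60° (3.6). Total 11.5 kJ/mol.
E(D) − E(C) = 7.1 − 11.5 = -4.4 kJ/mol.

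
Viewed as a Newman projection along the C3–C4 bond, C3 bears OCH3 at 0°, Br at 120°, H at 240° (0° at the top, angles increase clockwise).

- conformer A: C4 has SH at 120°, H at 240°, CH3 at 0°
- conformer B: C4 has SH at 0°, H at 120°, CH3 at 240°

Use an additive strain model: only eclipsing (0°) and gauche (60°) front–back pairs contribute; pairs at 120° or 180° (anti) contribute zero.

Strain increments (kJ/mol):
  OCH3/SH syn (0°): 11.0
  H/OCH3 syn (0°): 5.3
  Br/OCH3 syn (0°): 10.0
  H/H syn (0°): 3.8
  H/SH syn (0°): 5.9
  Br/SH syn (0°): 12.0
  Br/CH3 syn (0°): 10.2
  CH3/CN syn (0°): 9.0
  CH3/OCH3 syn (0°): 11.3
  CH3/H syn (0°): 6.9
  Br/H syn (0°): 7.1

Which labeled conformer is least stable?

A (eclipsed): OCH3–CH3 eclipsed, Br–SH eclipsed, H–H eclipsed; 11.3 + 12.0 + 3.8 = 27.1 kJ/mol.
B (eclipsed): OCH3–SH eclipsed, Br–H eclipsed, H–CH3 eclipsed; 11.0 + 7.1 + 6.9 = 25.0 kJ/mol.
A has the highest total (27.1 kJ/mol).

A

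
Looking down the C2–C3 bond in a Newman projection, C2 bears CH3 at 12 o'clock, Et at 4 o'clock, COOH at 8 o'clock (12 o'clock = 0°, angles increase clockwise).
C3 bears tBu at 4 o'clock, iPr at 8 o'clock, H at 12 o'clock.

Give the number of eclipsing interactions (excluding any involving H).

2

Non-H eclipsing pairs: Et(120°)/tBu(120°); COOH(240°)/iPr(240°) — 2 interactions.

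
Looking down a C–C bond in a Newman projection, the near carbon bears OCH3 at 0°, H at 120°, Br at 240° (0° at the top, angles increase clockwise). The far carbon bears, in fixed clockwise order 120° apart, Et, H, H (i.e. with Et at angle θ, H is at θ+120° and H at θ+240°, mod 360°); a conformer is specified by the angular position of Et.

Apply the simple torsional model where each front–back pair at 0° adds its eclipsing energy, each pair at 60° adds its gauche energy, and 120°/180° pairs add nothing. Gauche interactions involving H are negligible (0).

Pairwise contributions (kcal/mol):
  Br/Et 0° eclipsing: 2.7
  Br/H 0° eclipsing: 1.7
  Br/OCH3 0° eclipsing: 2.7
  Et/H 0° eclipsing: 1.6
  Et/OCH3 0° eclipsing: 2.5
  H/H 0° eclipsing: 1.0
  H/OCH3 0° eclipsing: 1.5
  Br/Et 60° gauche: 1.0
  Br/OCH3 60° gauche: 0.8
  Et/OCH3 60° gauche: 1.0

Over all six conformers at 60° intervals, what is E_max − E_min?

Et at 0° (eclipsed): OCH3–Et eclipsed, H–H eclipsed, Br–H eclipsed; 2.5 + 1.0 + 1.7 = 5.2 kcal/mol.
Et at 60° (staggered): OCH3–Et gauche; 1.0 = 1.0 kcal/mol.
Et at 120° (eclipsed): OCH3–H eclipsed, H–Et eclipsed, Br–H eclipsed; 1.5 + 1.6 + 1.7 = 4.8 kcal/mol.
Et at 180° (staggered): Br–Et gauche; 1.0 = 1.0 kcal/mol.
Et at 240° (eclipsed): OCH3–H eclipsed, H–H eclipsed, Br–Et eclipsed; 1.5 + 1.0 + 2.7 = 5.2 kcal/mol.
Et at 300° (staggered): OCH3–Et gauche, Br–Et gauche; 1.0 + 1.0 = 2.0 kcal/mol.
Max at 0° (5.2 kcal/mol), min at 60° (1.0 kcal/mol); barrier = 4.2 kcal/mol.

4.2 kcal/mol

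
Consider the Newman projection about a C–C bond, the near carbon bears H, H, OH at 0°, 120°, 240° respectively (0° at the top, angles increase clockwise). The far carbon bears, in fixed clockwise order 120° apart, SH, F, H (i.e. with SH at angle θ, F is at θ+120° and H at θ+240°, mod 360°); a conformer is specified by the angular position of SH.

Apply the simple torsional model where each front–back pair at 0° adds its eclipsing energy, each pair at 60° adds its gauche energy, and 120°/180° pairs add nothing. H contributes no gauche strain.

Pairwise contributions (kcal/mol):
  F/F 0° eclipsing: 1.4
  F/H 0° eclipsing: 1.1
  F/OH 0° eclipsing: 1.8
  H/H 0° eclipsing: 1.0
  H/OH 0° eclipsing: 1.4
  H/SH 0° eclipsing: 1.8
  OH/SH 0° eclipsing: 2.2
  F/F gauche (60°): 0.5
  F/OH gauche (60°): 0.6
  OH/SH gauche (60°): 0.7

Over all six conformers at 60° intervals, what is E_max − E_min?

SH at 0° (eclipsed): H–SH eclipsed, H–F eclipsed, OH–H eclipsed; 1.8 + 1.1 + 1.4 = 4.3 kcal/mol.
SH at 60° (staggered): OH–F gauche; 0.6 = 0.6 kcal/mol.
SH at 120° (eclipsed): H–H eclipsed, H–SH eclipsed, OH–F eclipsed; 1.0 + 1.8 + 1.8 = 4.6 kcal/mol.
SH at 180° (staggered): OH–SH gauche, OH–F gauche; 0.7 + 0.6 = 1.3 kcal/mol.
SH at 240° (eclipsed): H–F eclipsed, H–H eclipsed, OH–SH eclipsed; 1.1 + 1.0 + 2.2 = 4.3 kcal/mol.
SH at 300° (staggered): OH–SH gauche; 0.7 = 0.7 kcal/mol.
Max at 120° (4.6 kcal/mol), min at 60° (0.6 kcal/mol); barrier = 4.0 kcal/mol.

4.0 kcal/mol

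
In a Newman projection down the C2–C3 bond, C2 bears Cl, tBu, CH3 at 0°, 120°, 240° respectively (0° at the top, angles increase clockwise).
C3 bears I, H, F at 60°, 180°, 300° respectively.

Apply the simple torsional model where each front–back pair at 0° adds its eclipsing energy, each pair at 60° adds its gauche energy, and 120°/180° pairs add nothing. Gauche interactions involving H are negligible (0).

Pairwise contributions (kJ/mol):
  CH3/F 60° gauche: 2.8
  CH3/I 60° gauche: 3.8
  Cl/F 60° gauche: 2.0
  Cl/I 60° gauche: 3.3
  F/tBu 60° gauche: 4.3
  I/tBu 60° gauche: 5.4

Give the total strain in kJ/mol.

13.5 kJ/mol

This conformer (staggered): Cl–I gauche, Cl–F gauche, tBu–I gauche, CH3–F gauche; 3.3 + 2.0 + 5.4 + 2.8 = 13.5 kJ/mol.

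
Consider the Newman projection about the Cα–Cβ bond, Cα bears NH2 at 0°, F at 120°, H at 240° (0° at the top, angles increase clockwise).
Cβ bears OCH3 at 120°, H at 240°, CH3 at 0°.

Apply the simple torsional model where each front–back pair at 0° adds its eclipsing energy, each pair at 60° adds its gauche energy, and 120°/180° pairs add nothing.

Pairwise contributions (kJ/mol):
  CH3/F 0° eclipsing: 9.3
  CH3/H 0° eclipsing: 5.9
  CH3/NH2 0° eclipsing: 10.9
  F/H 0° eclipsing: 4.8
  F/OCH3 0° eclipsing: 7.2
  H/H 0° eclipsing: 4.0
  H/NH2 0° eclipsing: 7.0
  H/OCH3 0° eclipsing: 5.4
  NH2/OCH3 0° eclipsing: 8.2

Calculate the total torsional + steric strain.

22.1 kJ/mol

This conformer (eclipsed): NH2(0°)/CH3(0°) eclipsed 10.9; F(120°)/OCH3(120°) eclipsed 7.2; H(240°)/H(240°) eclipsed 4.0 → 22.1 kJ/mol.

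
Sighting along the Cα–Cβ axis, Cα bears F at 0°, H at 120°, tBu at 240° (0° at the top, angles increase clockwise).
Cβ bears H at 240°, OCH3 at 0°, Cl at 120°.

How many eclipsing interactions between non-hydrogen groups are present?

Non-H eclipsing pairs: F(0°)/OCH3(0°) — 1 interaction.

1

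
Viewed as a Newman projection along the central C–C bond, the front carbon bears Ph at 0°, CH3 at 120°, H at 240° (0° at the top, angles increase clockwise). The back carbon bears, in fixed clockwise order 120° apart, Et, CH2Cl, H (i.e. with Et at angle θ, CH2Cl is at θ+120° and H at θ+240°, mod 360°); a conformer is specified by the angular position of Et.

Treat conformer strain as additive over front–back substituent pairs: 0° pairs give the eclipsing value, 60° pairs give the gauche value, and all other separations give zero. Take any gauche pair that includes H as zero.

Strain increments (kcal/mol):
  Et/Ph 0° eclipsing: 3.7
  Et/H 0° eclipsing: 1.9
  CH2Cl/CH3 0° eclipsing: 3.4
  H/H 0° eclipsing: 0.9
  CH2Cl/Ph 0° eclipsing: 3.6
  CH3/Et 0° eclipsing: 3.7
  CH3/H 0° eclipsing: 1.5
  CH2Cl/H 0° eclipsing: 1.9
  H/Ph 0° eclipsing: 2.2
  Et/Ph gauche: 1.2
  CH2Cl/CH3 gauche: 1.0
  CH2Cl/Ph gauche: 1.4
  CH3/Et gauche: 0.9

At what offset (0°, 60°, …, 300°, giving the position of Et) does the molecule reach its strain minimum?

Et at 0° (eclipsed): Ph(0°)/Et(0°) eclipsed 3.7; CH3(120°)/CH2Cl(120°) eclipsed 3.4; H(240°)/H(240°) eclipsed 0.9 → 8.0 kcal/mol.
Et at 60° (staggered): Ph(0°)/Et(60°) gauche 1.2; CH3(120°)/Et(60°) gauche 0.9; CH3(120°)/CH2Cl(180°) gauche 1.0 → 3.1 kcal/mol.
Et at 120° (eclipsed): Ph(0°)/H(0°) eclipsed 2.2; CH3(120°)/Et(120°) eclipsed 3.7; H(240°)/CH2Cl(240°) eclipsed 1.9 → 7.8 kcal/mol.
Et at 180° (staggered): Ph(0°)/CH2Cl(300°) gauche 1.4; CH3(120°)/Et(180°) gauche 0.9 → 2.3 kcal/mol.
Et at 240° (eclipsed): Ph(0°)/CH2Cl(0°) eclipsed 3.6; CH3(120°)/H(120°) eclipsed 1.5; H(240°)/Et(240°) eclipsed 1.9 → 7.0 kcal/mol.
Et at 300° (staggered): Ph(0°)/Et(300°) gauche 1.2; Ph(0°)/CH2Cl(60°) gauche 1.4; CH3(120°)/CH2Cl(60°) gauche 1.0 → 3.6 kcal/mol.
The minimum (2.3 kcal/mol) occurs with Et at 180°.

180°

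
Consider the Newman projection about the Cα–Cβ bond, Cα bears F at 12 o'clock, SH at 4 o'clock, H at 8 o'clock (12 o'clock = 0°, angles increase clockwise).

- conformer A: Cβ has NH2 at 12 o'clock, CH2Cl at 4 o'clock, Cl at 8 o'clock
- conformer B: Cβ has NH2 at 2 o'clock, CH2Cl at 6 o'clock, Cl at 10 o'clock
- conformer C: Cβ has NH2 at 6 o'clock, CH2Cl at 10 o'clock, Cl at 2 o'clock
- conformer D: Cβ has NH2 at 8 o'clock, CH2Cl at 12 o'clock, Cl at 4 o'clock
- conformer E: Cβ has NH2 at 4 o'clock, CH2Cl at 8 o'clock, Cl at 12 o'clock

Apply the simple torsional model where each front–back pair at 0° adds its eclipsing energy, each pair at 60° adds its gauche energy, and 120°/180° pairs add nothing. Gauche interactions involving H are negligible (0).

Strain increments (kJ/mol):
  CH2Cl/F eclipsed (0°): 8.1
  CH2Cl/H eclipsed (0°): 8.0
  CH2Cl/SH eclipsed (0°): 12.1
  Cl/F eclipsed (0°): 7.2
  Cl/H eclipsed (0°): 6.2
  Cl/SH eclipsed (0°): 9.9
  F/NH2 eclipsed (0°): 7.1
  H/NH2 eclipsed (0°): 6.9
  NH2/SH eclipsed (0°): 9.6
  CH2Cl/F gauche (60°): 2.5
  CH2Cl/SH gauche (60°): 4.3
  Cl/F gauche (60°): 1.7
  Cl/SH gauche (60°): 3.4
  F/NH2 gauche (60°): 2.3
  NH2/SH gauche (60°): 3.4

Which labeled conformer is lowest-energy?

C

A (eclipsed): F(0°)/NH2(0°) eclipsed 7.1; SH(120°)/CH2Cl(120°) eclipsed 12.1; H(240°)/Cl(240°) eclipsed 6.2 → 25.4 kJ/mol.
B (staggered): F(0°)/NH2(60°) gauche 2.3; F(0°)/Cl(300°) gauche 1.7; SH(120°)/NH2(60°) gauche 3.4; SH(120°)/CH2Cl(180°) gauche 4.3 → 11.7 kJ/mol.
C (staggered): F(0°)/CH2Cl(300°) gauche 2.5; F(0°)/Cl(60°) gauche 1.7; SH(120°)/NH2(180°) gauche 3.4; SH(120°)/Cl(60°) gauche 3.4 → 11.0 kJ/mol.
D (eclipsed): F(0°)/CH2Cl(0°) eclipsed 8.1; SH(120°)/Cl(120°) eclipsed 9.9; H(240°)/NH2(240°) eclipsed 6.9 → 24.9 kJ/mol.
E (eclipsed): F(0°)/Cl(0°) eclipsed 7.2; SH(120°)/NH2(120°) eclipsed 9.6; H(240°)/CH2Cl(240°) eclipsed 8.0 → 24.8 kJ/mol.
C has the lowest total (11.0 kJ/mol).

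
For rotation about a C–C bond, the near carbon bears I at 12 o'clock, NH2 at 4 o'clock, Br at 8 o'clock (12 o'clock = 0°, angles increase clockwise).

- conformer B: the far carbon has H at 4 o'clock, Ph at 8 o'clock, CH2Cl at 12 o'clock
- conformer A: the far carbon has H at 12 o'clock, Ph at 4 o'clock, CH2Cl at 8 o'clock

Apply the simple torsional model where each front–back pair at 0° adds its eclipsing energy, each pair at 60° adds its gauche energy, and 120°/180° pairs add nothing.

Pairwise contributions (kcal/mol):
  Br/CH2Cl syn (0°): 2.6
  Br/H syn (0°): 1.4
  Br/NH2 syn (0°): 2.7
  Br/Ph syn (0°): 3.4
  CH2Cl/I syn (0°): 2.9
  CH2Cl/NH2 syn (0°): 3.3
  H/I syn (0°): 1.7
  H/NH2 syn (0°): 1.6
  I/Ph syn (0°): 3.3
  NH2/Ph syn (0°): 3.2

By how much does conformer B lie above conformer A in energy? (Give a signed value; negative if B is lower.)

+0.4 kcal/mol

B (eclipsed): I(0°)/CH2Cl(0°) eclipsed 2.9; NH2(120°)/H(120°) eclipsed 1.6; Br(240°)/Ph(240°) eclipsed 3.4 → 7.9 kcal/mol.
A (eclipsed): I(0°)/H(0°) eclipsed 1.7; NH2(120°)/Ph(120°) eclipsed 3.2; Br(240°)/CH2Cl(240°) eclipsed 2.6 → 7.5 kcal/mol.
E(B) − E(A) = 7.9 − 7.5 = +0.4 kcal/mol.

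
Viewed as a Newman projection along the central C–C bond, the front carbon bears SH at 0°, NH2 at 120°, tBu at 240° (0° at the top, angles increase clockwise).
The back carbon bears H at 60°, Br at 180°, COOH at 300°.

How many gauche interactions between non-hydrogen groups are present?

4

Non-H gauche pairs: SH(0°)/COOH(300°); NH2(120°)/Br(180°); tBu(240°)/Br(180°); tBu(240°)/COOH(300°) — 4 interactions.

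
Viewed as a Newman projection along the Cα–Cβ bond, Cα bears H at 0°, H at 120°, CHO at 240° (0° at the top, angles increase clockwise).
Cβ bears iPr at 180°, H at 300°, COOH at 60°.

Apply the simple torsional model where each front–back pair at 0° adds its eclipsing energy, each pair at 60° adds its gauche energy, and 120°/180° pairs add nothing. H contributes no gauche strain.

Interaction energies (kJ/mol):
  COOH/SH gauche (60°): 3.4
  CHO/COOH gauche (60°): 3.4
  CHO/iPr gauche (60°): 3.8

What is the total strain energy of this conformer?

3.8 kJ/mol

This conformer (staggered): CHO–iPr gauche; 3.8 = 3.8 kJ/mol.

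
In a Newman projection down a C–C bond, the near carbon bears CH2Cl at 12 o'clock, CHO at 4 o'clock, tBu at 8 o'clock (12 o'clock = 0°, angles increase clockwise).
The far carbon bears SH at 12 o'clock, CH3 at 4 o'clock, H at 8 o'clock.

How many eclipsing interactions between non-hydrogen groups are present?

2

Non-H eclipsing pairs: CH2Cl(0°)/SH(0°); CHO(120°)/CH3(120°) — 2 interactions.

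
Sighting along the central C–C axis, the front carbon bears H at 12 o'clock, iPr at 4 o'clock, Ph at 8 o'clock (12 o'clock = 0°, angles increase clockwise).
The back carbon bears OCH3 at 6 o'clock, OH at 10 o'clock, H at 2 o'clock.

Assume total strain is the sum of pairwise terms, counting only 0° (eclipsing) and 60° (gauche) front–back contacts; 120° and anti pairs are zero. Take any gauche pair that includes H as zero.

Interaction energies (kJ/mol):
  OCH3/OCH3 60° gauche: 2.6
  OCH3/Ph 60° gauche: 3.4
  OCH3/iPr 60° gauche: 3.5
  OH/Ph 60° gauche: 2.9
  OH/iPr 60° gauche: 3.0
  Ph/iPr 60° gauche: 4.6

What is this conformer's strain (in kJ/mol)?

This conformer (staggered): iPr–OCH3 gauche, Ph–OCH3 gauche, Ph–OH gauche; 3.5 + 3.4 + 2.9 = 9.8 kJ/mol.

9.8 kJ/mol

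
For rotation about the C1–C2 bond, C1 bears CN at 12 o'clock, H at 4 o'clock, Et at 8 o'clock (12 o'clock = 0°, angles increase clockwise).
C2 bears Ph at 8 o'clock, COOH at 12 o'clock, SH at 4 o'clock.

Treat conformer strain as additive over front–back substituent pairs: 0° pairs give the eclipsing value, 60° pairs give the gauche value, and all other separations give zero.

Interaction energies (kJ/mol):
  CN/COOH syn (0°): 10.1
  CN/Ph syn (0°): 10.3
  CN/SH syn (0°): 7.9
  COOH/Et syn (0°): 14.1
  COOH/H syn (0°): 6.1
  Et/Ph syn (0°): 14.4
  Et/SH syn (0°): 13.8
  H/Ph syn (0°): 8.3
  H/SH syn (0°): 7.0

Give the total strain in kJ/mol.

31.5 kJ/mol

This conformer (eclipsed): CN–COOH eclipsed, H–SH eclipsed, Et–Ph eclipsed; 10.1 + 7.0 + 14.4 = 31.5 kJ/mol.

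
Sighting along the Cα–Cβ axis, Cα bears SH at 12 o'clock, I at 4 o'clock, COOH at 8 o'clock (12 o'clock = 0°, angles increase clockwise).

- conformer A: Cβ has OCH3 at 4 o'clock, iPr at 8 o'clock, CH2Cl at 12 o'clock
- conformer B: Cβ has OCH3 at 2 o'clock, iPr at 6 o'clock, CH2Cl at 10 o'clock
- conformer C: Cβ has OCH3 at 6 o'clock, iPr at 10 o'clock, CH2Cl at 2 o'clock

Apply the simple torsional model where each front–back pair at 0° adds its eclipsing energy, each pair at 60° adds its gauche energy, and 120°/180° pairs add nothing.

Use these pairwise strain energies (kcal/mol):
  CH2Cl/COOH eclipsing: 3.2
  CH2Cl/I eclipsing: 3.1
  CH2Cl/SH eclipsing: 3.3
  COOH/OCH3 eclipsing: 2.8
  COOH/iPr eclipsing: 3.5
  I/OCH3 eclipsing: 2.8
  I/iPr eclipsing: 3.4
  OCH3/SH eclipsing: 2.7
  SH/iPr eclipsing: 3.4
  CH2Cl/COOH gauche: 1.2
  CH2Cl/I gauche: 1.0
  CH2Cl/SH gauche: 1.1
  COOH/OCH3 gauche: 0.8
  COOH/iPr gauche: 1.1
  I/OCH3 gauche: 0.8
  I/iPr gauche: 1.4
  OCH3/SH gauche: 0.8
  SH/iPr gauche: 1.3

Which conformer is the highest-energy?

A

A (eclipsed): SH–CH2Cl eclipsed, I–OCH3 eclipsed, COOH–iPr eclipsed; 3.3 + 2.8 + 3.5 = 9.6 kcal/mol.
B (staggered): SH–OCH3 gauche, SH–CH2Cl gauche, I–OCH3 gauche, I–iPr gauche, COOH–iPr gauche, COOH–CH2Cl gauche; 0.8 + 1.1 + 0.8 + 1.4 + 1.1 + 1.2 = 6.4 kcal/mol.
C (staggered): SH–iPr gauche, SH–CH2Cl gauche, I–OCH3 gauche, I–CH2Cl gauche, COOH–OCH3 gauche, COOH–iPr gauche; 1.3 + 1.1 + 0.8 + 1.0 + 0.8 + 1.1 = 6.1 kcal/mol.
A has the highest total (9.6 kcal/mol).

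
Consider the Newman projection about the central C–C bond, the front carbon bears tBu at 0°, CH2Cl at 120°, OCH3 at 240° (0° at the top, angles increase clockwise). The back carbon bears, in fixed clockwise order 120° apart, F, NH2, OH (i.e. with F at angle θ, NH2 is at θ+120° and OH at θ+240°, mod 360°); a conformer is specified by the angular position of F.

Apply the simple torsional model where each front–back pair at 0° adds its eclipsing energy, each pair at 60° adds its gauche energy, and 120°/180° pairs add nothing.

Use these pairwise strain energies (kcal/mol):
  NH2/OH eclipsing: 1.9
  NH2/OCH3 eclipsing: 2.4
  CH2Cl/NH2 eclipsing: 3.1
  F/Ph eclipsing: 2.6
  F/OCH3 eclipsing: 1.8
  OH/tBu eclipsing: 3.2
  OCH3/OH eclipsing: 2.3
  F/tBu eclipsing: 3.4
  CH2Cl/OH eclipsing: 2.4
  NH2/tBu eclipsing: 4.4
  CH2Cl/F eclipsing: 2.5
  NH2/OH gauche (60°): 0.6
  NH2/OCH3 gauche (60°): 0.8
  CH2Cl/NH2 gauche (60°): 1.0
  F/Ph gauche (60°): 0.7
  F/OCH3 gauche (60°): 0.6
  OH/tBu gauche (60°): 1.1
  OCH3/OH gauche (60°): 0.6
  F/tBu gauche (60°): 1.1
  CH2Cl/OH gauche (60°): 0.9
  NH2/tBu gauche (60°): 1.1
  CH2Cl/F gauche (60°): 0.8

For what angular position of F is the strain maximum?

0°

F at 0° (eclipsed): tBu(0°)/F(0°) eclipsed 3.4; CH2Cl(120°)/NH2(120°) eclipsed 3.1; OCH3(240°)/OH(240°) eclipsed 2.3 → 8.8 kcal/mol.
F at 60° (staggered): tBu(0°)/F(60°) gauche 1.1; tBu(0°)/OH(300°) gauche 1.1; CH2Cl(120°)/F(60°) gauche 0.8; CH2Cl(120°)/NH2(180°) gauche 1.0; OCH3(240°)/NH2(180°) gauche 0.8; OCH3(240°)/OH(300°) gauche 0.6 → 5.4 kcal/mol.
F at 120° (eclipsed): tBu(0°)/OH(0°) eclipsed 3.2; CH2Cl(120°)/F(120°) eclipsed 2.5; OCH3(240°)/NH2(240°) eclipsed 2.4 → 8.1 kcal/mol.
F at 180° (staggered): tBu(0°)/NH2(300°) gauche 1.1; tBu(0°)/OH(60°) gauche 1.1; CH2Cl(120°)/F(180°) gauche 0.8; CH2Cl(120°)/OH(60°) gauche 0.9; OCH3(240°)/F(180°) gauche 0.6; OCH3(240°)/NH2(300°) gauche 0.8 → 5.3 kcal/mol.
F at 240° (eclipsed): tBu(0°)/NH2(0°) eclipsed 4.4; CH2Cl(120°)/OH(120°) eclipsed 2.4; OCH3(240°)/F(240°) eclipsed 1.8 → 8.6 kcal/mol.
F at 300° (staggered): tBu(0°)/F(300°) gauche 1.1; tBu(0°)/NH2(60°) gauche 1.1; CH2Cl(120°)/NH2(60°) gauche 1.0; CH2Cl(120°)/OH(180°) gauche 0.9; OCH3(240°)/F(300°) gauche 0.6; OCH3(240°)/OH(180°) gauche 0.6 → 5.3 kcal/mol.
The maximum (8.8 kcal/mol) occurs with F at 0°.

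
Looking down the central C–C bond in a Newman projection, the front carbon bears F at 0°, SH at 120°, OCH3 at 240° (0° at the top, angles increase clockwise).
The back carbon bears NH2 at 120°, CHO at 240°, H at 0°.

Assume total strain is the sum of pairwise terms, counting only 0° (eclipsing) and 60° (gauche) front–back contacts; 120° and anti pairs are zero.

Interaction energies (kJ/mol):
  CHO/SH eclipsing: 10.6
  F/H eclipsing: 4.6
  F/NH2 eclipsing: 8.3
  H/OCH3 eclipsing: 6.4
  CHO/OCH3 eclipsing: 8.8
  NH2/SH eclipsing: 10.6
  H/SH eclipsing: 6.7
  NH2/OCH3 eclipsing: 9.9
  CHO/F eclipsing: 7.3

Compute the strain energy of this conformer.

This conformer is eclipsed. F at 0° is eclipsed with H at 0° (4.6); SH at 120° is eclipsed with NH2 at 120° (10.6); OCH3 at 240° is eclipsed with CHO at 240° (8.8). Total 24.0 kJ/mol.

24.0 kJ/mol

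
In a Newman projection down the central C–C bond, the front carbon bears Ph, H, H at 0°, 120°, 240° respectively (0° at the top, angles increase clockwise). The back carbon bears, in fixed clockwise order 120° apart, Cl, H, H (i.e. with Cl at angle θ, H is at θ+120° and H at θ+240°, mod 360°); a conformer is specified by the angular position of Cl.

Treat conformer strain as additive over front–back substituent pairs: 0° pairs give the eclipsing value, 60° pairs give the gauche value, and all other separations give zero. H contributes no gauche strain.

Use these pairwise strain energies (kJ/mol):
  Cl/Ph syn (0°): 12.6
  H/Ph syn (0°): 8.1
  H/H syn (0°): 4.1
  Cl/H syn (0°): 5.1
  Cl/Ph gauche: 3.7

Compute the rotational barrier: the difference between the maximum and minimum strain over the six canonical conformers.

20.8 kJ/mol

Cl at 0° (eclipsed): Ph–Cl eclipsed, H–H eclipsed, H–H eclipsed; 12.6 + 4.1 + 4.1 = 20.8 kJ/mol.
Cl at 60° (staggered): Ph–Cl gauche; 3.7 = 3.7 kJ/mol.
Cl at 120° (eclipsed): Ph–H eclipsed, H–Cl eclipsed, H–H eclipsed; 8.1 + 5.1 + 4.1 = 17.3 kJ/mol.
Cl at 180° (staggered): no non-H gauche contacts → 0.0 kJ/mol.
Cl at 240° (eclipsed): Ph–H eclipsed, H–H eclipsed, H–Cl eclipsed; 8.1 + 4.1 + 5.1 = 17.3 kJ/mol.
Cl at 300° (staggered): Ph–Cl gauche; 3.7 = 3.7 kJ/mol.
Max at 0° (20.8 kJ/mol), min at 180° (0.0 kJ/mol); barrier = 20.8 kJ/mol.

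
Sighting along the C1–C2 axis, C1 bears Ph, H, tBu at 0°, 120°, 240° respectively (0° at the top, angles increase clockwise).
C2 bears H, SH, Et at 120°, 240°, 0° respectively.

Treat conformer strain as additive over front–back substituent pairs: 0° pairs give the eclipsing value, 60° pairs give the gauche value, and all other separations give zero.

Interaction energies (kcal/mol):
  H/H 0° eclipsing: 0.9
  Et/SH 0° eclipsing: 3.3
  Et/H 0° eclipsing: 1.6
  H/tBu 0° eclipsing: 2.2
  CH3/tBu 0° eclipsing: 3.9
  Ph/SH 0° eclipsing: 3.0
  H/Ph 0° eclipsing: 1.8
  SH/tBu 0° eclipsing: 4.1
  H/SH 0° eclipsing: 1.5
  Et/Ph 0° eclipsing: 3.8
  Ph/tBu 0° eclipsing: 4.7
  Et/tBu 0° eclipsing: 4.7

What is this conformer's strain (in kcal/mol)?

8.8 kcal/mol

This conformer (eclipsed): Ph–Et eclipsed, H–H eclipsed, tBu–SH eclipsed; 3.8 + 0.9 + 4.1 = 8.8 kcal/mol.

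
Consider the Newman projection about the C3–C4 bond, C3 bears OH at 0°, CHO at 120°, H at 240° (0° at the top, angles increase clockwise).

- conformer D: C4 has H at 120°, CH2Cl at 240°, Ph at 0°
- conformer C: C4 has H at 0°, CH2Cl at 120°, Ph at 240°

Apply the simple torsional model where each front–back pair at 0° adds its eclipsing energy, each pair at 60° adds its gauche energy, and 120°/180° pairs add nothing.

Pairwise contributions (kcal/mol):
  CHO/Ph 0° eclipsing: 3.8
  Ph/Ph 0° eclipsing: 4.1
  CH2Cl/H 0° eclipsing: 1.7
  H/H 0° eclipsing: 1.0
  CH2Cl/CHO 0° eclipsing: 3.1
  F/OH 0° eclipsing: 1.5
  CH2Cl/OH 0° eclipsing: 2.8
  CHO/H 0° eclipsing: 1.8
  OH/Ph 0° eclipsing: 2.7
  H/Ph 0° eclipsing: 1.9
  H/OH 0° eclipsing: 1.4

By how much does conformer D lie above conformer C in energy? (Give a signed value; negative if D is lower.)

D (eclipsed): OH(0°)/Ph(0°) eclipsed 2.7; CHO(120°)/H(120°) eclipsed 1.8; H(240°)/CH2Cl(240°) eclipsed 1.7 → 6.2 kcal/mol.
C (eclipsed): OH(0°)/H(0°) eclipsed 1.4; CHO(120°)/CH2Cl(120°) eclipsed 3.1; H(240°)/Ph(240°) eclipsed 1.9 → 6.4 kcal/mol.
E(D) − E(C) = 6.2 − 6.4 = -0.2 kcal/mol.

-0.2 kcal/mol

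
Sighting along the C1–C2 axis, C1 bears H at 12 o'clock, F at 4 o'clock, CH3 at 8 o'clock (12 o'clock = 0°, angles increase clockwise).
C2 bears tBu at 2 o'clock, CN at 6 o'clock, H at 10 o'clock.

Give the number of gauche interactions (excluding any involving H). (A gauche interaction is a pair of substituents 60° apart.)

Non-H gauche pairs: F(120°)/tBu(60°); F(120°)/CN(180°); CH3(240°)/CN(180°) — 3 interactions.

3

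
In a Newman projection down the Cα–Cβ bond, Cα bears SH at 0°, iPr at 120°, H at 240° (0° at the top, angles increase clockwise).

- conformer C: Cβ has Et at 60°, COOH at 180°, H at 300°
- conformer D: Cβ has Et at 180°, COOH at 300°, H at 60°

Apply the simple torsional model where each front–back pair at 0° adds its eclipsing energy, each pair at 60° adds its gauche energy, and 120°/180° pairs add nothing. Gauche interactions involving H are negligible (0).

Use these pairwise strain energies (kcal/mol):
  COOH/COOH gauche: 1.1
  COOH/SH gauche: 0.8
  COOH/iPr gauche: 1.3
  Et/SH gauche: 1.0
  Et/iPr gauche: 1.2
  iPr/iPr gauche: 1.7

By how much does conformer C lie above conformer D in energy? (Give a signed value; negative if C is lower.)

+1.5 kcal/mol

C (staggered): SH(0°)/Et(60°) gauche 1.0; iPr(120°)/Et(60°) gauche 1.2; iPr(120°)/COOH(180°) gauche 1.3 → 3.5 kcal/mol.
D (staggered): SH(0°)/COOH(300°) gauche 0.8; iPr(120°)/Et(180°) gauche 1.2 → 2.0 kcal/mol.
E(C) − E(D) = 3.5 − 2.0 = +1.5 kcal/mol.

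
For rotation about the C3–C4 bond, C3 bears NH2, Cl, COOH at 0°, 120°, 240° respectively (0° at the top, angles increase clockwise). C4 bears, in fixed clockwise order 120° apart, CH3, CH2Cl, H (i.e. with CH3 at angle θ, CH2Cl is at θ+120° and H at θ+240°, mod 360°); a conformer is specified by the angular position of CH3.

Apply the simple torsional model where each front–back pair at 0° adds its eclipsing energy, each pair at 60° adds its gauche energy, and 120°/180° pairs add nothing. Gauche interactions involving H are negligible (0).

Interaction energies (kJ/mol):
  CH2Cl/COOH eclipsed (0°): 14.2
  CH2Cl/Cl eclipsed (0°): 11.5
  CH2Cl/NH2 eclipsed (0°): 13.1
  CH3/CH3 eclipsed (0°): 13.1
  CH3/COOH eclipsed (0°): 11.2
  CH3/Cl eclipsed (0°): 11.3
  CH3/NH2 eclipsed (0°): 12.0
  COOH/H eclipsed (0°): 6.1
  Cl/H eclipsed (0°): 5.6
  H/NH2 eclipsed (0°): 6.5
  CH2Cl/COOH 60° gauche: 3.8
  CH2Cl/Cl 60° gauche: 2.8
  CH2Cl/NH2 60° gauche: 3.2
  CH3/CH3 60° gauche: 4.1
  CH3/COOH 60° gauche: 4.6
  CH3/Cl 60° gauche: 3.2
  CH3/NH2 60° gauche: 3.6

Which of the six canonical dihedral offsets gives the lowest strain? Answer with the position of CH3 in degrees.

60°

CH3 at 0° (eclipsed): NH2–CH3 eclipsed, Cl–CH2Cl eclipsed, COOH–H eclipsed; 12.0 + 11.5 + 6.1 = 29.6 kJ/mol.
CH3 at 60° (staggered): NH2–CH3 gauche, Cl–CH3 gauche, Cl–CH2Cl gauche, COOH–CH2Cl gauche; 3.6 + 3.2 + 2.8 + 3.8 = 13.4 kJ/mol.
CH3 at 120° (eclipsed): NH2–H eclipsed, Cl–CH3 eclipsed, COOH–CH2Cl eclipsed; 6.5 + 11.3 + 14.2 = 32.0 kJ/mol.
CH3 at 180° (staggered): NH2–CH2Cl gauche, Cl–CH3 gauche, COOH–CH3 gauche, COOH–CH2Cl gauche; 3.2 + 3.2 + 4.6 + 3.8 = 14.8 kJ/mol.
CH3 at 240° (eclipsed): NH2–CH2Cl eclipsed, Cl–H eclipsed, COOH–CH3 eclipsed; 13.1 + 5.6 + 11.2 = 29.9 kJ/mol.
CH3 at 300° (staggered): NH2–CH3 gauche, NH2–CH2Cl gauche, Cl–CH2Cl gauche, COOH–CH3 gauche; 3.6 + 3.2 + 2.8 + 4.6 = 14.2 kJ/mol.
The minimum (13.4 kJ/mol) occurs with CH3 at 60°.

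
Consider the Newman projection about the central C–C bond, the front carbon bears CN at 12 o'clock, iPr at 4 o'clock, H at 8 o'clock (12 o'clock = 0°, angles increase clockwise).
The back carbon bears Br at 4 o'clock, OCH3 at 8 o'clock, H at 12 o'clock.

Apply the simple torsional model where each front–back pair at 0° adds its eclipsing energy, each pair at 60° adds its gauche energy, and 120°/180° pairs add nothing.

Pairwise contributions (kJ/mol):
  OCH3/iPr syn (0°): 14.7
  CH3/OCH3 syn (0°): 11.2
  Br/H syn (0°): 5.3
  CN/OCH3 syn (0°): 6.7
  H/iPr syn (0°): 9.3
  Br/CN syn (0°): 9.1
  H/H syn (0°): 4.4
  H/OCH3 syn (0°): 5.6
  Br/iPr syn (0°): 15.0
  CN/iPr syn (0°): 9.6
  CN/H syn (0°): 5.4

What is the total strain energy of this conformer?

26.0 kJ/mol

This conformer is eclipsed. CN at 0° is eclipsed with H at 0° (5.4); iPr at 120° is eclipsed with Br at 120° (15.0); H at 240° is eclipsed with OCH3 at 240° (5.6). Total 26.0 kJ/mol.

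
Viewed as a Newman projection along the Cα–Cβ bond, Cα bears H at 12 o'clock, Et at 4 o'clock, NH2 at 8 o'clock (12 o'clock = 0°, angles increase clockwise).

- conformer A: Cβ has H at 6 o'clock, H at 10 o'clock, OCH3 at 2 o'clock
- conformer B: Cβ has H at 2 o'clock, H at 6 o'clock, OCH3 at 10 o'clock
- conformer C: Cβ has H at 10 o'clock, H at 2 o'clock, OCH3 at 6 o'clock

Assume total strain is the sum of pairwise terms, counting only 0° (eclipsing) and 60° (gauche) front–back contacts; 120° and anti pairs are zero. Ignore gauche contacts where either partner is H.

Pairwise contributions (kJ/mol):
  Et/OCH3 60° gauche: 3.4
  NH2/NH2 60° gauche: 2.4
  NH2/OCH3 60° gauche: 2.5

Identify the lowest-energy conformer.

A (staggered): Et–OCH3 gauche; 3.4 = 3.4 kJ/mol.
B (staggered): NH2–OCH3 gauche; 2.5 = 2.5 kJ/mol.
C (staggered): Et–OCH3 gauche, NH2–OCH3 gauche; 3.4 + 2.5 = 5.9 kJ/mol.
B has the lowest total (2.5 kJ/mol).

B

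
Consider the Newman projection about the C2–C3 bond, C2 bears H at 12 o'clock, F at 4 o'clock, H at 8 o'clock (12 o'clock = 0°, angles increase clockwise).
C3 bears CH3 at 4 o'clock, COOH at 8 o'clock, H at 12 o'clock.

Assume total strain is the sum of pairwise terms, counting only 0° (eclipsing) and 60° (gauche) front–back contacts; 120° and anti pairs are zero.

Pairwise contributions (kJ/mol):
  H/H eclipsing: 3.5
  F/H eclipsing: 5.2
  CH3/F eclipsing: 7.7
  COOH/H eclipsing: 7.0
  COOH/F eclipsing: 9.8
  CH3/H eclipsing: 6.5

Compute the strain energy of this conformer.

This conformer is eclipsed. H at 0° is eclipsed with H at 0° (3.5); F at 120° is eclipsed with CH3 at 120° (7.7); H at 240° is eclipsed with COOH at 240° (7.0). Total 18.2 kJ/mol.

18.2 kJ/mol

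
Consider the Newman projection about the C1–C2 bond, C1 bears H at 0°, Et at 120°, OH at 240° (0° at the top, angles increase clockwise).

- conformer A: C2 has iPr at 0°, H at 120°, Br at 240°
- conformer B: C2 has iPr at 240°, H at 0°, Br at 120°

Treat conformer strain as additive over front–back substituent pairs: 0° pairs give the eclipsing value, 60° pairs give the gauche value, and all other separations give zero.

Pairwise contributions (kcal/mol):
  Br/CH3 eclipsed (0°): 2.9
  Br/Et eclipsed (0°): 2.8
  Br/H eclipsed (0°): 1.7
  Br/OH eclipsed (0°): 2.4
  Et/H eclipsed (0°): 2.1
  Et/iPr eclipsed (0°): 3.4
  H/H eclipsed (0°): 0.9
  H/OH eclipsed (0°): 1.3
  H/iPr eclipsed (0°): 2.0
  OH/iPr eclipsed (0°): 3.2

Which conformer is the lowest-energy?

A

A is eclipsed. H at 0° is eclipsed with iPr at 0° (2.0); Et at 120° is eclipsed with H at 120° (2.1); OH at 240° is eclipsed with Br at 240° (2.4). Total 6.5 kcal/mol.
B is eclipsed. H at 0° is eclipsed with H at 0° (0.9); Et at 120° is eclipsed with Br at 120° (2.8); OH at 240° is eclipsed with iPr at 240° (3.2). Total 6.9 kcal/mol.
A has the lowest total (6.5 kcal/mol).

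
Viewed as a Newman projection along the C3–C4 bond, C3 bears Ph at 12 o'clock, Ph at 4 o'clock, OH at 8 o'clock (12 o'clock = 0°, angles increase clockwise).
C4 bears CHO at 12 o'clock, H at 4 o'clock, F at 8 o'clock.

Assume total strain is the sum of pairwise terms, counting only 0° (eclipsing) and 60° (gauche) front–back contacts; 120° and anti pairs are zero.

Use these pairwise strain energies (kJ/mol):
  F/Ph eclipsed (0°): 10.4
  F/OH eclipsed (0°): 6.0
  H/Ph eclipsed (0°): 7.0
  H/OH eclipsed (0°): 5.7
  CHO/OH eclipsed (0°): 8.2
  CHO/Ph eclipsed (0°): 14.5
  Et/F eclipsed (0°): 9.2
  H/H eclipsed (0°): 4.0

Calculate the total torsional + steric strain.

This conformer is eclipsed. Ph at 0° is eclipsed with CHO at 0° (14.5); Ph at 120° is eclipsed with H at 120° (7.0); OH at 240° is eclipsed with F at 240° (6.0). Total 27.5 kJ/mol.

27.5 kJ/mol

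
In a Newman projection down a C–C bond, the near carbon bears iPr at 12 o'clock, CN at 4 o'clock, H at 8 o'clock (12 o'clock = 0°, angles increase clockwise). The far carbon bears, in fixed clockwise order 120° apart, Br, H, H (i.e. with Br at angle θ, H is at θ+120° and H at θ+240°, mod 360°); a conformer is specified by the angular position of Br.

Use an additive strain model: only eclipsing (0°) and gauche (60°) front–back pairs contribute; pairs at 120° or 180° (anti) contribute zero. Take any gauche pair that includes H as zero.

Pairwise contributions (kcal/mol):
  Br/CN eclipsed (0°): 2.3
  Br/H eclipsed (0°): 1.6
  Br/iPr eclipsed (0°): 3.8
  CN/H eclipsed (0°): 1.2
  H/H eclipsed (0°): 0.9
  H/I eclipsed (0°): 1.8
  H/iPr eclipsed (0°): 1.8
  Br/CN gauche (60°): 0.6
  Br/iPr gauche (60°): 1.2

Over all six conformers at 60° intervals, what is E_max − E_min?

Br at 0° is eclipsed. iPr at 0° is eclipsed with Br at 0° (3.8); CN at 120° is eclipsed with H at 120° (1.2); H at 240° is eclipsed with H at 240° (0.9). Total 5.9 kcal/mol.
Br at 60° is staggered. iPr at 0° is gauche with Br at 60° (1.2); CN at 120° is gauche with Br at 60° (0.6). Total 1.8 kcal/mol.
Br at 120° is eclipsed. iPr at 0° is eclipsed with H at 0° (1.8); CN at 120° is eclipsed with Br at 120° (2.3); H at 240° is eclipsed with H at 240° (0.9). Total 5.0 kcal/mol.
Br at 180° is staggered. CN at 120° is gauche with Br at 180° (0.6). Total 0.6 kcal/mol.
Br at 240° is eclipsed. iPr at 0° is eclipsed with H at 0° (1.8); CN at 120° is eclipsed with H at 120° (1.2); H at 240° is eclipsed with Br at 240° (1.6). Total 4.6 kcal/mol.
Br at 300° is staggered. iPr at 0° is gauche with Br at 300° (1.2). Total 1.2 kcal/mol.
Max at 0° (5.9 kcal/mol), min at 180° (0.6 kcal/mol); barrier = 5.3 kcal/mol.

5.3 kcal/mol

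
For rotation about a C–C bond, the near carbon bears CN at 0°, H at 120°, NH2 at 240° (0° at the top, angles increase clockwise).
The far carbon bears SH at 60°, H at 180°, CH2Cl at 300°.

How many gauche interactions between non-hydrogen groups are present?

3

Non-H gauche pairs: CN(0°)/SH(60°); CN(0°)/CH2Cl(300°); NH2(240°)/CH2Cl(300°) — 3 interactions.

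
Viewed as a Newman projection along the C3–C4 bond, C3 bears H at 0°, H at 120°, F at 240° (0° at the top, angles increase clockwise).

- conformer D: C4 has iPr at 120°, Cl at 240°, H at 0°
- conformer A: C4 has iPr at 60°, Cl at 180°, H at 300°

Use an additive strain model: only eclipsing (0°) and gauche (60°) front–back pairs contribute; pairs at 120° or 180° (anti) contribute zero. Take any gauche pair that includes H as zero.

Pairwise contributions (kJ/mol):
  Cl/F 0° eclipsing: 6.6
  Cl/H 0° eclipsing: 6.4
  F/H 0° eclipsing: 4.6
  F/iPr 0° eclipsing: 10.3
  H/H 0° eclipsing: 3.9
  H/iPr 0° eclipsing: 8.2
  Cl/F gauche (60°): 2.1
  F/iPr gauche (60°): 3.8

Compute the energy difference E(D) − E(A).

+16.6 kJ/mol

D (eclipsed): H(0°)/H(0°) eclipsed 3.9; H(120°)/iPr(120°) eclipsed 8.2; F(240°)/Cl(240°) eclipsed 6.6 → 18.7 kJ/mol.
A (staggered): F(240°)/Cl(180°) gauche 2.1 → 2.1 kJ/mol.
E(D) − E(A) = 18.7 − 2.1 = +16.6 kJ/mol.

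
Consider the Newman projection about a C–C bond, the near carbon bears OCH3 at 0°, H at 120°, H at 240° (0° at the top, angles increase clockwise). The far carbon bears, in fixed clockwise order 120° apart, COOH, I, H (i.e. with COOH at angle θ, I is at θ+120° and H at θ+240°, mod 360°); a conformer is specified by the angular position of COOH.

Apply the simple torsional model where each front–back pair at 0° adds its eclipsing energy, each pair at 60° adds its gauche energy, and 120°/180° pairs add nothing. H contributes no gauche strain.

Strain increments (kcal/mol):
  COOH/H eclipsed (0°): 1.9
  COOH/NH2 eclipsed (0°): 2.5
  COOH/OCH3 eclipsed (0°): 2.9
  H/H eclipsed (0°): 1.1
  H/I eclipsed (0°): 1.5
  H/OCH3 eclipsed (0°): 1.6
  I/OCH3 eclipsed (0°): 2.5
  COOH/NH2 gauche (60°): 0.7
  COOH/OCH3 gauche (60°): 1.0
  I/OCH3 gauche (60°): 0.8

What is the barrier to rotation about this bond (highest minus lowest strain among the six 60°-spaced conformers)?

COOH at 0° is eclipsed. OCH3 at 0° is eclipsed with COOH at 0° (2.9); H at 120° is eclipsed with I at 120° (1.5); H at 240° is eclipsed with H at 240° (1.1). Total 5.5 kcal/mol.
COOH at 60° is staggered. OCH3 at 0° is gauche with COOH at 60° (1.0). Total 1.0 kcal/mol.
COOH at 120° is eclipsed. OCH3 at 0° is eclipsed with H at 0° (1.6); H at 120° is eclipsed with COOH at 120° (1.9); H at 240° is eclipsed with I at 240° (1.5). Total 5.0 kcal/mol.
COOH at 180° is staggered. OCH3 at 0° is gauche with I at 300° (0.8). Total 0.8 kcal/mol.
COOH at 240° is eclipsed. OCH3 at 0° is eclipsed with I at 0° (2.5); H at 120° is eclipsed with H at 120° (1.1); H at 240° is eclipsed with COOH at 240° (1.9). Total 5.5 kcal/mol.
COOH at 300° is staggered. OCH3 at 0° is gauche with COOH at 300° (1.0); OCH3 at 0° is gauche with I at 60° (0.8). Total 1.8 kcal/mol.
Max at 0° (5.5 kcal/mol), min at 180° (0.8 kcal/mol); barrier = 4.7 kcal/mol.

4.7 kcal/mol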